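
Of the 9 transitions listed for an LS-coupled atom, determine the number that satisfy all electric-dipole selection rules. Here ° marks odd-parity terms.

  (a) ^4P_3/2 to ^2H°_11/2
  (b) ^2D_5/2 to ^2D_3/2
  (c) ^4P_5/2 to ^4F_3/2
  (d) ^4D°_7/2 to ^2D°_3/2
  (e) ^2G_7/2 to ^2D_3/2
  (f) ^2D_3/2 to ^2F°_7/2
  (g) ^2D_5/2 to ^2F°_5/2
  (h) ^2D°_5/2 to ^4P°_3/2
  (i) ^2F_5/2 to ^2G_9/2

1

(a) forbidden (ΔS, ΔL, ΔJ fail)
(b) forbidden (parity fails)
(c) forbidden (parity, ΔL fail)
(d) forbidden (parity, ΔS, ΔJ fail)
(e) forbidden (parity, ΔL, ΔJ fail)
(f) forbidden (ΔJ fails)
(g) allowed
(h) forbidden (parity, ΔS fail)
(i) forbidden (parity, ΔJ fail)
Total allowed: 1 of 9.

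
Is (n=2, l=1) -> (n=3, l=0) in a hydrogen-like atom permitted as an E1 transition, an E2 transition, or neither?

Δl = 0 − 1 = -1; l_i + l_f = 1.
E1 (Δl = ±1): satisfied.
E2 (Δl = 0,±2, l_i+l_f ≥ 2): not satisfied.

E1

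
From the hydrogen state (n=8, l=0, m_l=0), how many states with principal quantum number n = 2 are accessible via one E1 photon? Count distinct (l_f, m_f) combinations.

3

E1 requires Δl = ±1, so l_f ∈ {-1, 1}; with 0 ≤ l_f ≤ n_f−1 = 1, the allowed l_f values are {1}.
For l_f = 1: m_f ∈ {m_i−1, m_i, m_i+1} ∩ [−1, 1] = {-1, 0, 1} → 3 states.
Total: 3.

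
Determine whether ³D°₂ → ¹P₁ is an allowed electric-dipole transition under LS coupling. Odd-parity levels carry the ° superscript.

forbidden

Initial level: S=1, L=2, J=2, parity odd. Final level: S=0, L=1, J=1, parity even.
Parity must change: odd → even — ✓.
ΔS = 0: S: 1 → 0 — ✗.
ΔL = 0, ±1 (not L=0↔0): L: 2 → 1, ΔL = -1 — ✓.
ΔJ = 0, ±1 (not J=0↔0): J: 2 → 1, ΔJ = -1 — ✓.
Rule(s) violated: ΔS.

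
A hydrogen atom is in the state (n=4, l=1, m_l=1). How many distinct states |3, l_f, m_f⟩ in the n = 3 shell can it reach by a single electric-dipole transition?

4

E1 requires Δl = ±1, so l_f ∈ {0, 2}; with 0 ≤ l_f ≤ n_f−1 = 2, the allowed l_f values are {0, 2}.
For l_f = 0: m_f ∈ {m_i−1, m_i, m_i+1} ∩ [−0, 0] = {0} → 1 state.
For l_f = 2: m_f ∈ {m_i−1, m_i, m_i+1} ∩ [−2, 2] = {0, 1, 2} → 3 states.
Total: 4.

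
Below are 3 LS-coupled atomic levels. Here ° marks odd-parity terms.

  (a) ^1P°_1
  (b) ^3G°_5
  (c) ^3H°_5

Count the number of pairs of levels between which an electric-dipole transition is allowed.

0

(a)–(b): forbidden (parity, ΔS, ΔL, ΔJ).
(a)–(c): forbidden (parity, ΔS, ΔL, ΔJ).
(b)–(c): forbidden (parity).
Allowed pairs: 0 of 3.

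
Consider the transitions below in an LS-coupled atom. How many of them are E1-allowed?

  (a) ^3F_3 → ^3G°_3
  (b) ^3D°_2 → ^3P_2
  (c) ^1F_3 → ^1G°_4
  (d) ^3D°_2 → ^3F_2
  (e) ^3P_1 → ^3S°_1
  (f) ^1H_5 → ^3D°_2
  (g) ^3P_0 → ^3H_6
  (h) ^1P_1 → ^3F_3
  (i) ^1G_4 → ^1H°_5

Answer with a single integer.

(a) allowed
(b) allowed
(c) allowed
(d) allowed
(e) allowed
(f) forbidden (ΔS, ΔL, ΔJ fail)
(g) forbidden (parity, ΔL, ΔJ fail)
(h) forbidden (parity, ΔS, ΔL, ΔJ fail)
(i) allowed
Total allowed: 6 of 9.

6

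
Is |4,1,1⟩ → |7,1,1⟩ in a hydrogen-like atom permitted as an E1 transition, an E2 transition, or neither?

Δl = 1 − 1 = +0; l_i + l_f = 2.
Δm_l = +0.
E1 (Δl = ±1, |Δm_l| ≤ 1): not satisfied.
E2 (Δl = 0,±2, l_i+l_f ≥ 2, |Δm_l| ≤ 2): satisfied.

E2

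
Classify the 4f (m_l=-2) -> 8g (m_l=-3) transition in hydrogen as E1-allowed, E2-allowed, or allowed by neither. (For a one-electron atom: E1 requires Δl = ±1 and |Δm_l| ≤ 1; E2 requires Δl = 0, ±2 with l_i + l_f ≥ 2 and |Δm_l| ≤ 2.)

Δl = 4 − 3 = +1; l_i + l_f = 7.
Δm_l = -1.
E1 (Δl = ±1, |Δm_l| ≤ 1): satisfied.
E2 (Δl = 0,±2, l_i+l_f ≥ 2, |Δm_l| ≤ 2): not satisfied.

E1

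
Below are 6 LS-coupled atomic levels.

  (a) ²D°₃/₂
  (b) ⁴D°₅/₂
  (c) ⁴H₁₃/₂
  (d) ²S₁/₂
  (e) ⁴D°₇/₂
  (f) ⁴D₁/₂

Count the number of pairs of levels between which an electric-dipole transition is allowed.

0

(a)–(b): forbidden (parity, ΔS).
(a)–(c): forbidden (ΔS, ΔL, ΔJ).
(a)–(d): forbidden (ΔL).
(a)–(e): forbidden (parity, ΔS, ΔJ).
(a)–(f): forbidden (ΔS).
(b)–(c): forbidden (ΔL, ΔJ).
(b)–(d): forbidden (ΔS, ΔL, ΔJ).
(b)–(e): forbidden (parity).
(b)–(f): forbidden (ΔJ).
(c)–(d): forbidden (parity, ΔS, ΔL, ΔJ).
(c)–(e): forbidden (ΔL, ΔJ).
(c)–(f): forbidden (parity, ΔL, ΔJ).
(d)–(e): forbidden (ΔS, ΔL, ΔJ).
(d)–(f): forbidden (parity, ΔS, ΔL).
(e)–(f): forbidden (ΔJ).
Allowed pairs: 0 of 15.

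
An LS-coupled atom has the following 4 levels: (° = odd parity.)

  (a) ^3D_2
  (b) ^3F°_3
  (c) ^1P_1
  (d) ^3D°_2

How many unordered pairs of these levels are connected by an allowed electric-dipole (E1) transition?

2

(a)–(b): allowed.
(a)–(c): forbidden (parity, ΔS).
(a)–(d): allowed.
(b)–(c): forbidden (ΔS, ΔL, ΔJ).
(b)–(d): forbidden (parity).
(c)–(d): forbidden (ΔS).
Allowed pairs: 2 of 6.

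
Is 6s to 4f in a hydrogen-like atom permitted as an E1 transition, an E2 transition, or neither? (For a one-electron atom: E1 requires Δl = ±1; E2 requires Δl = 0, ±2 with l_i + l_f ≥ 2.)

Δl = 3 − 0 = +3; l_i + l_f = 3.
E1 (Δl = ±1): not satisfied.
E2 (Δl = 0,±2, l_i+l_f ≥ 2): not satisfied.

neither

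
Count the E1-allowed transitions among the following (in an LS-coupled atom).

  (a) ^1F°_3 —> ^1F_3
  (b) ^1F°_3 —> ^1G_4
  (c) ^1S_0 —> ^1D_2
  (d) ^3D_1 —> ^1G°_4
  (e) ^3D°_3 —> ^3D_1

2

(a) allowed
(b) allowed
(c) forbidden (parity, ΔL, ΔJ fail)
(d) forbidden (ΔS, ΔL, ΔJ fail)
(e) forbidden (ΔJ fails)
Total allowed: 2 of 5.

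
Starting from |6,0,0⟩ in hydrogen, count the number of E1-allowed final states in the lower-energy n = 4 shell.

E1 requires Δl = ±1, so l_f ∈ {-1, 1}; with 0 ≤ l_f ≤ n_f−1 = 3, the allowed l_f values are {1}.
For l_f = 1: m_f ∈ {m_i−1, m_i, m_i+1} ∩ [−1, 1] = {-1, 0, 1} → 3 states.
Total: 3.

3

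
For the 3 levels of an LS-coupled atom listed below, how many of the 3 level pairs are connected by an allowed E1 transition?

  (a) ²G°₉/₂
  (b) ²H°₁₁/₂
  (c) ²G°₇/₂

0

(a)–(b): forbidden (parity).
(a)–(c): forbidden (parity).
(b)–(c): forbidden (parity, ΔJ).
Allowed pairs: 0 of 3.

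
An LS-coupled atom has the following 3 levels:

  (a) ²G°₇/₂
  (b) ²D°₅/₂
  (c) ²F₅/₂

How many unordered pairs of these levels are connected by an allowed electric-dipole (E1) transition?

(a)–(b): forbidden (parity, ΔL).
(a)–(c): allowed.
(b)–(c): allowed.
Allowed pairs: 2 of 3.

2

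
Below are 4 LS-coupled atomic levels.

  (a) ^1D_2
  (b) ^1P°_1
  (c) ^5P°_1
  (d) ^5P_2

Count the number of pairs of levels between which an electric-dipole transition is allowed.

2

(a)–(b): allowed.
(a)–(c): forbidden (ΔS).
(a)–(d): forbidden (parity, ΔS).
(b)–(c): forbidden (parity, ΔS).
(b)–(d): forbidden (ΔS).
(c)–(d): allowed.
Allowed pairs: 2 of 6.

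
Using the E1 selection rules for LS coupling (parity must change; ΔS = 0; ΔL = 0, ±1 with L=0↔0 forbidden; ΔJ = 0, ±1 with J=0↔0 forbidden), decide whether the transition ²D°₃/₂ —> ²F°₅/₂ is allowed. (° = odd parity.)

Initial level: S=1/2, L=2, J=3/2, parity odd. Final level: S=1/2, L=3, J=5/2, parity odd.
Parity must change: odd → odd — violated.
ΔS = 0: S: 1/2 → 1/2 — satisfied.
ΔL = 0, ±1 (not L=0↔0): L: 2 → 3, ΔL = +1 — satisfied.
ΔJ = 0, ±1 (not J=0↔0): J: 3/2 → 5/2, ΔJ = +1 — satisfied.
Rule(s) violated: parity.

forbidden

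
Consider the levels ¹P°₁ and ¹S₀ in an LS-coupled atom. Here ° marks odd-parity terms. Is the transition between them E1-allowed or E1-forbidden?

allowed

ΔL = 0, ±1 (not L=0↔0): L: 1 → 0, ΔL = -1 — ok.
Parity must change: odd → even — ok.
ΔS = 0: S: 0 → 0 — ok.
ΔJ = 0, ±1 (not J=0↔0): J: 1 → 0, ΔJ = -1 — ok.
All four E1 rules are satisfied.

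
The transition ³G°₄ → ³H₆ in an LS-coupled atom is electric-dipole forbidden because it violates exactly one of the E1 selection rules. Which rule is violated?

Parity must change: odd → even — satisfied.
ΔS = 0: S: 1 → 1 — satisfied.
ΔL = 0, ±1 (not L=0↔0): L: 4 → 5, ΔL = +1 — satisfied.
ΔJ = 0, ±1 (not J=0↔0): J: 4 → 6, ΔJ = +2 — violated.

the ΔJ = 0, ±1 rule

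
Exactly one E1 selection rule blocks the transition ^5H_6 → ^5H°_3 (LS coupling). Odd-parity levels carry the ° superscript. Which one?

ΔS = 0: S: 2 → 2 — ok.
Parity must change: even → odd — ok.
ΔJ = 0, ±1 (not J=0↔0): J: 6 → 3, ΔJ = -3 — fails.
ΔL = 0, ±1 (not L=0↔0): L: 5 → 5, ΔL = +0 — ok.

the ΔJ = 0, ±1 rule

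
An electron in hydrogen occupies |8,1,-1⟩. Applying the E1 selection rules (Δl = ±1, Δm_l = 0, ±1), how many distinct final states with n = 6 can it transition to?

E1 requires Δl = ±1, so l_f ∈ {0, 2}; with 0 ≤ l_f ≤ n_f−1 = 5, the allowed l_f values are {0, 2}.
For l_f = 0: m_f ∈ {m_i−1, m_i, m_i+1} ∩ [−0, 0] = {0} → 1 state.
For l_f = 2: m_f ∈ {m_i−1, m_i, m_i+1} ∩ [−2, 2] = {-2, -1, 0} → 3 states.
Total: 4.

4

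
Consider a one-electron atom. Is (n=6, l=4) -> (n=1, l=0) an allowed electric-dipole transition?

Δl = 0 − 4 = -4; the E1 rule Δl = ±1 is ✗.
The transition is electric-dipole forbidden.

forbidden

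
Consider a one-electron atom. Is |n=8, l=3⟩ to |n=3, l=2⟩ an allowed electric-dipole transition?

allowed

Δl = 2 − 3 = -1; the E1 rule Δl = ±1 is ok.
All E1 selection rules are satisfied.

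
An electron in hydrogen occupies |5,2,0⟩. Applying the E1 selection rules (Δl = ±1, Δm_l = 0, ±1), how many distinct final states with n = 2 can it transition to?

E1 requires Δl = ±1, so l_f ∈ {1, 3}; with 0 ≤ l_f ≤ n_f−1 = 1, the allowed l_f values are {1}.
For l_f = 1: m_f ∈ {m_i−1, m_i, m_i+1} ∩ [−1, 1] = {-1, 0, 1} → 3 states.
Total: 3.

3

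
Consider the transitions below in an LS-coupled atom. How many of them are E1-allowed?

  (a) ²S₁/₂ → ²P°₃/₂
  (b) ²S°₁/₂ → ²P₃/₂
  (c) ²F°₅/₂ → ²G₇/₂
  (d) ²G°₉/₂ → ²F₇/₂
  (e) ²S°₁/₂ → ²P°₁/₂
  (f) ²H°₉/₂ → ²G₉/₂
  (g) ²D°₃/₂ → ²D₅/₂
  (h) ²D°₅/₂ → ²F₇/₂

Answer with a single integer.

(a) allowed
(b) allowed
(c) allowed
(d) allowed
(e) forbidden (parity fails)
(f) allowed
(g) allowed
(h) allowed
Total allowed: 7 of 8.

7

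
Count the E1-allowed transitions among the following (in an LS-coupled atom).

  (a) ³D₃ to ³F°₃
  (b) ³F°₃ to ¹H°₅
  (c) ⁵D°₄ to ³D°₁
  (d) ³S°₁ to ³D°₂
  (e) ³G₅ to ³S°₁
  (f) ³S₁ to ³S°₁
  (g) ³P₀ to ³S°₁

(a) allowed
(b) forbidden (parity, ΔS, ΔL, ΔJ fail)
(c) forbidden (parity, ΔS, ΔJ fail)
(d) forbidden (parity, ΔL fail)
(e) forbidden (ΔL, ΔJ fail)
(f) forbidden (ΔL fails)
(g) allowed
Total allowed: 2 of 7.

2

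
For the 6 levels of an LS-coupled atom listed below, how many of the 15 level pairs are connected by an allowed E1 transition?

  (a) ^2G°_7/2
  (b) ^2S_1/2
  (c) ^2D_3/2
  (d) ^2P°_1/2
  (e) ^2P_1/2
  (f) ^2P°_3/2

(a)–(b): forbidden (ΔL, ΔJ).
(a)–(c): forbidden (ΔL, ΔJ).
(a)–(d): forbidden (parity, ΔL, ΔJ).
(a)–(e): forbidden (ΔL, ΔJ).
(a)–(f): forbidden (parity, ΔL, ΔJ).
(b)–(c): forbidden (parity, ΔL).
(b)–(d): allowed.
(b)–(e): forbidden (parity).
(b)–(f): allowed.
(c)–(d): allowed.
(c)–(e): forbidden (parity).
(c)–(f): allowed.
(d)–(e): allowed.
(d)–(f): forbidden (parity).
(e)–(f): allowed.
Allowed pairs: 6 of 15.

6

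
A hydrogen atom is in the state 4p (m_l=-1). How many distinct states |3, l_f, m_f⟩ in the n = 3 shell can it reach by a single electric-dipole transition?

4

E1 requires Δl = ±1, so l_f ∈ {0, 2}; with 0 ≤ l_f ≤ n_f−1 = 2, the allowed l_f values are {0, 2}.
For l_f = 0: m_f ∈ {m_i−1, m_i, m_i+1} ∩ [−0, 0] = {0} → 1 state.
For l_f = 2: m_f ∈ {m_i−1, m_i, m_i+1} ∩ [−2, 2] = {-2, -1, 0} → 3 states.
Total: 4.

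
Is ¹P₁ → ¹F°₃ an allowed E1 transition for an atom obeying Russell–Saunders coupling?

Reading off the term symbols: S 0→0, L 1→3, J 1→3, parity even→odd.
ΔJ = 0, ±1 (not J=0↔0): J: 1 → 3, ΔJ = +2 — ✗.
Parity must change: even → odd — ✓.
ΔL = 0, ±1 (not L=0↔0): L: 1 → 3, ΔL = +2 — ✗.
ΔS = 0: S: 0 → 0 — ✓.
Rule(s) violated: ΔL, ΔJ.

forbidden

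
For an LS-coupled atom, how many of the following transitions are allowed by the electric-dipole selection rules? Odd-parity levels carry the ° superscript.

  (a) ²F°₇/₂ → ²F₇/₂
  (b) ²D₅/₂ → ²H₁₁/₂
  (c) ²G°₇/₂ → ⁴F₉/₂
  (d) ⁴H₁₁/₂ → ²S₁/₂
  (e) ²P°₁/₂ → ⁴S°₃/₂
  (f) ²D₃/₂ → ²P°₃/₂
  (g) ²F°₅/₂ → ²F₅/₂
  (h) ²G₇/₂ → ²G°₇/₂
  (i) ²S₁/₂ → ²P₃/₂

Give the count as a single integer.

(a) allowed
(b) forbidden (parity, ΔL, ΔJ fail)
(c) forbidden (ΔS fails)
(d) forbidden (parity, ΔS, ΔL, ΔJ fail)
(e) forbidden (parity, ΔS fail)
(f) allowed
(g) allowed
(h) allowed
(i) forbidden (parity fails)
Total allowed: 4 of 9.

4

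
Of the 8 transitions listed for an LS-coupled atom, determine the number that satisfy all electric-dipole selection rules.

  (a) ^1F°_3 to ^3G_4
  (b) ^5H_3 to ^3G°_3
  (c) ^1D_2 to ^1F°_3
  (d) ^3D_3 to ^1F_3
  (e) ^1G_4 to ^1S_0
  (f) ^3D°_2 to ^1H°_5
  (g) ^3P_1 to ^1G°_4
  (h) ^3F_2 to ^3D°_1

2

(a) forbidden (ΔS fails)
(b) forbidden (ΔS fails)
(c) allowed
(d) forbidden (parity, ΔS fail)
(e) forbidden (parity, ΔL, ΔJ fail)
(f) forbidden (parity, ΔS, ΔL, ΔJ fail)
(g) forbidden (ΔS, ΔL, ΔJ fail)
(h) allowed
Total allowed: 2 of 8.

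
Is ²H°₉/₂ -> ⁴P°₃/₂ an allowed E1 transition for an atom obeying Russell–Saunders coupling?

forbidden

Parity must change: odd → odd — violated.
ΔS = 0: S: 1/2 → 3/2 — violated.
ΔL = 0, ±1 (not L=0↔0): L: 5 → 1, ΔL = -4 — violated.
ΔJ = 0, ±1 (not J=0↔0): J: 9/2 → 3/2, ΔJ = -3 — violated.
Rule(s) violated: parity, ΔS, ΔL, ΔJ.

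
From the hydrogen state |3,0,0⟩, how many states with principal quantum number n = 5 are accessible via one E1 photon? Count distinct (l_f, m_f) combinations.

E1 requires Δl = ±1, so l_f ∈ {-1, 1}; with 0 ≤ l_f ≤ n_f−1 = 4, the allowed l_f values are {1}.
For l_f = 1: m_f ∈ {m_i−1, m_i, m_i+1} ∩ [−1, 1] = {-1, 0, 1} → 3 states.
Total: 3.

3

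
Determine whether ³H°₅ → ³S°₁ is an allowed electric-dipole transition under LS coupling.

forbidden

Reading off the term symbols: S 1→1, L 5→0, J 5→1, parity odd→odd.
Parity must change: odd → odd — ✗.
ΔS = 0: S: 1 → 1 — ✓.
ΔL = 0, ±1 (not L=0↔0): L: 5 → 0, ΔL = -5 — ✗.
ΔJ = 0, ±1 (not J=0↔0): J: 5 → 1, ΔJ = -4 — ✗.
Rule(s) violated: parity, ΔL, ΔJ.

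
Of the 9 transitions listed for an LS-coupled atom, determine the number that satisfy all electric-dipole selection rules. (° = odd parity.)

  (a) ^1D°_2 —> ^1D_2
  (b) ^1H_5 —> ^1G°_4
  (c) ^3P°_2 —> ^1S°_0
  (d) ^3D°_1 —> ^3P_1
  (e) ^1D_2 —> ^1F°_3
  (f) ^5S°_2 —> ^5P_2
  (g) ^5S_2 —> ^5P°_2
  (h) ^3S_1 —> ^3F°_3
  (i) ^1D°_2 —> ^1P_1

(a) allowed
(b) allowed
(c) forbidden (parity, ΔS, ΔJ fail)
(d) allowed
(e) allowed
(f) allowed
(g) allowed
(h) forbidden (ΔL, ΔJ fail)
(i) allowed
Total allowed: 7 of 9.

7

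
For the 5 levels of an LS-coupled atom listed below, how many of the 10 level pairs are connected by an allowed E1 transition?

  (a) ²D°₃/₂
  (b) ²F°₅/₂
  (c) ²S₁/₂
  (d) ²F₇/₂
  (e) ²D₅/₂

3

(a)–(b): forbidden (parity).
(a)–(c): forbidden (ΔL).
(a)–(d): forbidden (ΔJ).
(a)–(e): allowed.
(b)–(c): forbidden (ΔL, ΔJ).
(b)–(d): allowed.
(b)–(e): allowed.
(c)–(d): forbidden (parity, ΔL, ΔJ).
(c)–(e): forbidden (parity, ΔL, ΔJ).
(d)–(e): forbidden (parity).
Allowed pairs: 3 of 10.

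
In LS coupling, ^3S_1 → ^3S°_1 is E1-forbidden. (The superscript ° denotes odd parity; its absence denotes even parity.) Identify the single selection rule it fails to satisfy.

the L=0 ↔ L=0 exclusion

Reading off the term symbols: S 1→1, L 0→0, J 1→1, parity even→odd.
Parity must change: even → odd — passes.
ΔS = 0: S: 1 → 1 — passes.
ΔL = 0, ±1 (not L=0↔0): L: 0 → 0, ΔL = +0 — fails.
ΔJ = 0, ±1 (not J=0↔0): J: 1 → 1, ΔJ = +0 — passes.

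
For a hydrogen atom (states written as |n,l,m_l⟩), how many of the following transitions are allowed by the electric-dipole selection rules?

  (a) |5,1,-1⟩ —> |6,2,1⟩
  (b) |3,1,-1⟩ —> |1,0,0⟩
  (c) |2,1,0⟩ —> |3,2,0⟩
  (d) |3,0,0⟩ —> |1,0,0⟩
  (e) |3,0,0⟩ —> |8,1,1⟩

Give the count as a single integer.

(a) forbidden — Δm_l = +2 (E1 requires Δm_l = 0, ±1)
(b) allowed
(c) allowed
(d) forbidden — Δl = +0 (E1 requires Δl = ±1)
(e) allowed
Total allowed: 3 of 5.

3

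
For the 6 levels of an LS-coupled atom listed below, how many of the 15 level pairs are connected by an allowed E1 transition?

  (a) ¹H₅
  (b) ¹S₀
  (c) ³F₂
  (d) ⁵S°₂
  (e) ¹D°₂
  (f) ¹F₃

1

(a)–(b): forbidden (parity, ΔL, ΔJ).
(a)–(c): forbidden (parity, ΔS, ΔL, ΔJ).
(a)–(d): forbidden (ΔS, ΔL, ΔJ).
(a)–(e): forbidden (ΔL, ΔJ).
(a)–(f): forbidden (parity, ΔL, ΔJ).
(b)–(c): forbidden (parity, ΔS, ΔL, ΔJ).
(b)–(d): forbidden (ΔS, ΔL, ΔJ).
(b)–(e): forbidden (ΔL, ΔJ).
(b)–(f): forbidden (parity, ΔL, ΔJ).
(c)–(d): forbidden (ΔS, ΔL).
(c)–(e): forbidden (ΔS).
(c)–(f): forbidden (parity, ΔS).
(d)–(e): forbidden (parity, ΔS, ΔL).
(d)–(f): forbidden (ΔS, ΔL).
(e)–(f): allowed.
Allowed pairs: 1 of 15.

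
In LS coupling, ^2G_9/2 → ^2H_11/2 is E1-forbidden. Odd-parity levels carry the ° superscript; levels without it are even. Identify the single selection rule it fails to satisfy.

parity

Parity must change: even → even — fails.
ΔS = 0: S: 1/2 → 1/2 — ok.
ΔL = 0, ±1 (not L=0↔0): L: 4 → 5, ΔL = +1 — ok.
ΔJ = 0, ±1 (not J=0↔0): J: 9/2 → 11/2, ΔJ = +1 — ok.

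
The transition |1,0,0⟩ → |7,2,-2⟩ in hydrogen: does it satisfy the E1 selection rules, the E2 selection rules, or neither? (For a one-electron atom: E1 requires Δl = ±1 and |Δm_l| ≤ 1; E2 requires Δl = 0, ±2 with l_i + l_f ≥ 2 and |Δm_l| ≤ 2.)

Δl = 2 − 0 = +2; l_i + l_f = 2.
Δm_l = -2.
E1 (Δl = ±1, |Δm_l| ≤ 1): not satisfied.
E2 (Δl = 0,±2, l_i+l_f ≥ 2, |Δm_l| ≤ 2): satisfied.

E2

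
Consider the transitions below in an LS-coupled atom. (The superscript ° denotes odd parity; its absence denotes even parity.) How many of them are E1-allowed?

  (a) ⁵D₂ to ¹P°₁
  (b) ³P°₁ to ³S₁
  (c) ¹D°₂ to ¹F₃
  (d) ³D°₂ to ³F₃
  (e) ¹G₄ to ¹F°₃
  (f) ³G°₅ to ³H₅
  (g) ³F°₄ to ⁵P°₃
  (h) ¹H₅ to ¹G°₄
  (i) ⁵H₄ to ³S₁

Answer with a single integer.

6

(a) forbidden (ΔS fails)
(b) allowed
(c) allowed
(d) allowed
(e) allowed
(f) allowed
(g) forbidden (parity, ΔS, ΔL fail)
(h) allowed
(i) forbidden (parity, ΔS, ΔL, ΔJ fail)
Total allowed: 6 of 9.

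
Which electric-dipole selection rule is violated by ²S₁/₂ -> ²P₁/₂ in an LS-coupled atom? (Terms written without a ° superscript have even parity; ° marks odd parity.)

Reading off the term symbols: S 1/2→1/2, L 0→1, J 1/2→1/2, parity even→even.
ΔS = 0: S: 1/2 → 1/2 — satisfied.
ΔL = 0, ±1 (not L=0↔0): L: 0 → 1, ΔL = +1 — satisfied.
Parity must change: even → even — violated.
ΔJ = 0, ±1 (not J=0↔0): J: 1/2 → 1/2, ΔJ = +0 — satisfied.

parity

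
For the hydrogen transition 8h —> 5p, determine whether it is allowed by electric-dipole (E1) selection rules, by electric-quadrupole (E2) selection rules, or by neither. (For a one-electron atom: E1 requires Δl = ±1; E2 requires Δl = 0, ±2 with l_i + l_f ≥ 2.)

Δl = 1 − 5 = -4; l_i + l_f = 6.
E1 (Δl = ±1): not satisfied.
E2 (Δl = 0,±2, l_i+l_f ≥ 2): not satisfied.

neither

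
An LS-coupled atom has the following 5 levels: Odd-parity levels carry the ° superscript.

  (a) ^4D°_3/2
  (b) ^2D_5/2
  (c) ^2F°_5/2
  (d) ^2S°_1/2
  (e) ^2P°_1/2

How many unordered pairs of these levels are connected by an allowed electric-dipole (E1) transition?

1

(a)–(b): forbidden (ΔS).
(a)–(c): forbidden (parity, ΔS).
(a)–(d): forbidden (parity, ΔS, ΔL).
(a)–(e): forbidden (parity, ΔS).
(b)–(c): allowed.
(b)–(d): forbidden (ΔL, ΔJ).
(b)–(e): forbidden (ΔJ).
(c)–(d): forbidden (parity, ΔL, ΔJ).
(c)–(e): forbidden (parity, ΔL, ΔJ).
(d)–(e): forbidden (parity).
Allowed pairs: 1 of 10.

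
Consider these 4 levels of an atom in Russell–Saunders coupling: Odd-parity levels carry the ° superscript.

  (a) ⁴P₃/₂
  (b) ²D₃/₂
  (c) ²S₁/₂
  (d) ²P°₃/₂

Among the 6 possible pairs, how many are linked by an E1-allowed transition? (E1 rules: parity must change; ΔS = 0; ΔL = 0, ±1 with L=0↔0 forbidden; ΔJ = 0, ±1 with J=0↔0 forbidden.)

(a)–(b): forbidden (parity, ΔS).
(a)–(c): forbidden (parity, ΔS).
(a)–(d): forbidden (ΔS).
(b)–(c): forbidden (parity, ΔL).
(b)–(d): allowed.
(c)–(d): allowed.
Allowed pairs: 2 of 6.

2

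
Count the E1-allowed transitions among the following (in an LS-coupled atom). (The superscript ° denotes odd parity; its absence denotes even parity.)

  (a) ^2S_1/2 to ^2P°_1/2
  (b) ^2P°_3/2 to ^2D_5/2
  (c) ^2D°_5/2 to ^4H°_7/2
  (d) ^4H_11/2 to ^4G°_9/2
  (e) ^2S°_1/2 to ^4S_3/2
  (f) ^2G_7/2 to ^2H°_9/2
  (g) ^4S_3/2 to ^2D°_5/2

4

(a) allowed
(b) allowed
(c) forbidden (parity, ΔS, ΔL fail)
(d) allowed
(e) forbidden (ΔS, ΔL fail)
(f) allowed
(g) forbidden (ΔS, ΔL fail)
Total allowed: 4 of 7.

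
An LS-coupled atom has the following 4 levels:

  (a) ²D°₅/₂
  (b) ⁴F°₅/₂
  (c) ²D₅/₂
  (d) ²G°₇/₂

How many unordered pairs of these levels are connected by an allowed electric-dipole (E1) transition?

1

(a)–(b): forbidden (parity, ΔS).
(a)–(c): allowed.
(a)–(d): forbidden (parity, ΔL).
(b)–(c): forbidden (ΔS).
(b)–(d): forbidden (parity, ΔS).
(c)–(d): forbidden (ΔL).
Allowed pairs: 1 of 6.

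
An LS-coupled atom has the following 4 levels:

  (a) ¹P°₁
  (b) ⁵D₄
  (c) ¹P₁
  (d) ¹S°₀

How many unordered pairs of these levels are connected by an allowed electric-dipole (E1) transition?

2

(a)–(b): forbidden (ΔS, ΔJ).
(a)–(c): allowed.
(a)–(d): forbidden (parity).
(b)–(c): forbidden (parity, ΔS, ΔJ).
(b)–(d): forbidden (ΔS, ΔL, ΔJ).
(c)–(d): allowed.
Allowed pairs: 2 of 6.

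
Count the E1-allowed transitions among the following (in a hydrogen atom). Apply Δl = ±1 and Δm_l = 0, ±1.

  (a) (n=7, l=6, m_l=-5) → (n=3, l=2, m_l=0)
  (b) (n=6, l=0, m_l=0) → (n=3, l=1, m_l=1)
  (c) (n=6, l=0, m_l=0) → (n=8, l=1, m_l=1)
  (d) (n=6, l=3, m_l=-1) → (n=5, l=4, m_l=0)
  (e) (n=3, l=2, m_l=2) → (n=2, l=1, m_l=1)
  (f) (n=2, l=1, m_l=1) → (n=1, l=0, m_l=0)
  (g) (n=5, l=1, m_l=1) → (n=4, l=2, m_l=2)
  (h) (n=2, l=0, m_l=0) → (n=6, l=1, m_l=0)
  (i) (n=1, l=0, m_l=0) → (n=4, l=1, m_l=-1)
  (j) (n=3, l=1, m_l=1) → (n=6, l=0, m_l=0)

(a) forbidden — Δl = -4 (E1 requires Δl = ±1); Δm_l = +5 (E1 requires Δm_l = 0, ±1)
(b) allowed
(c) allowed
(d) allowed
(e) allowed
(f) allowed
(g) allowed
(h) allowed
(i) allowed
(j) allowed
Total allowed: 9 of 10.

9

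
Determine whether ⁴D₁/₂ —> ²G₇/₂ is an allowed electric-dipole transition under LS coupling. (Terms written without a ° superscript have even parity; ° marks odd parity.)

forbidden

ΔS = 0: S: 3/2 → 1/2 — fails.
ΔJ = 0, ±1 (not J=0↔0): J: 1/2 → 7/2, ΔJ = +3 — fails.
Parity must change: even → even — fails.
ΔL = 0, ±1 (not L=0↔0): L: 2 → 4, ΔL = +2 — fails.
Rule(s) violated: parity, ΔS, ΔL, ΔJ.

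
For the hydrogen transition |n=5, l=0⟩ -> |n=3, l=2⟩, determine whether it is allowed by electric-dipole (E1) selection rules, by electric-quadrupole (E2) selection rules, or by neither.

E2

Δl = 2 − 0 = +2; l_i + l_f = 2.
E1 (Δl = ±1): not satisfied.
E2 (Δl = 0,±2, l_i+l_f ≥ 2): satisfied.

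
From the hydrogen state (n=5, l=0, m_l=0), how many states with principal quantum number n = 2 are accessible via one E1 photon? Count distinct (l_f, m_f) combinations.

E1 requires Δl = ±1, so l_f ∈ {-1, 1}; with 0 ≤ l_f ≤ n_f−1 = 1, the allowed l_f values are {1}.
For l_f = 1: m_f ∈ {m_i−1, m_i, m_i+1} ∩ [−1, 1] = {-1, 0, 1} → 3 states.
Total: 3.

3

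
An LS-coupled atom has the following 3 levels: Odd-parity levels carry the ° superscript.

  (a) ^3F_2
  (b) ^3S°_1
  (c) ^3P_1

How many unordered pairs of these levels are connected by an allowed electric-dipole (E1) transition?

1

(a)–(b): forbidden (ΔL).
(a)–(c): forbidden (parity, ΔL).
(b)–(c): allowed.
Allowed pairs: 1 of 3.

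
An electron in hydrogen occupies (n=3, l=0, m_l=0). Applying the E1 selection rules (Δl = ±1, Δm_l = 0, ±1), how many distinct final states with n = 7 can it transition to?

3

E1 requires Δl = ±1, so l_f ∈ {-1, 1}; with 0 ≤ l_f ≤ n_f−1 = 6, the allowed l_f values are {1}.
For l_f = 1: m_f ∈ {m_i−1, m_i, m_i+1} ∩ [−1, 1] = {-1, 0, 1} → 3 states.
Total: 3.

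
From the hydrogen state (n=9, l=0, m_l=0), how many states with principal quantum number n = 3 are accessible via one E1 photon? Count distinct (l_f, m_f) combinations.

3

E1 requires Δl = ±1, so l_f ∈ {-1, 1}; with 0 ≤ l_f ≤ n_f−1 = 2, the allowed l_f values are {1}.
For l_f = 1: m_f ∈ {m_i−1, m_i, m_i+1} ∩ [−1, 1] = {-1, 0, 1} → 3 states.
Total: 3.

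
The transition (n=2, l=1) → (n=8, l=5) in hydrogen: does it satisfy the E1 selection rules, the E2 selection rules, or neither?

Δl = 5 − 1 = +4; l_i + l_f = 6.
E1 (Δl = ±1): not satisfied.
E2 (Δl = 0,±2, l_i+l_f ≥ 2): not satisfied.

neither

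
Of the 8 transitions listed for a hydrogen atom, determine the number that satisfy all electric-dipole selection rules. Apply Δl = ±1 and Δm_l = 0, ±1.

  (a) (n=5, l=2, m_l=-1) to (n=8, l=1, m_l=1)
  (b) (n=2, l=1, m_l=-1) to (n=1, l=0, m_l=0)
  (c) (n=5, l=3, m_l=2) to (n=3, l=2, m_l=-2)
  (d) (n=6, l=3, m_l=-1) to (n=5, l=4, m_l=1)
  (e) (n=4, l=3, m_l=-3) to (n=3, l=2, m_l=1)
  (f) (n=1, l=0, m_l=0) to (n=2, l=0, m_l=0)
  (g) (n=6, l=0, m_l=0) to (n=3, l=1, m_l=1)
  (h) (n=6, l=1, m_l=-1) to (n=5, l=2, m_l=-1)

3

(a) forbidden — Δm_l = +2 (E1 requires Δm_l = 0, ±1)
(b) allowed
(c) forbidden — Δm_l = -4 (E1 requires Δm_l = 0, ±1)
(d) forbidden — Δm_l = +2 (E1 requires Δm_l = 0, ±1)
(e) forbidden — Δm_l = +4 (E1 requires Δm_l = 0, ±1)
(f) forbidden — Δl = +0 (E1 requires Δl = ±1)
(g) allowed
(h) allowed
Total allowed: 3 of 8.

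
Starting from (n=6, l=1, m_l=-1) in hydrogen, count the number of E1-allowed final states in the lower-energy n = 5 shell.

E1 requires Δl = ±1, so l_f ∈ {0, 2}; with 0 ≤ l_f ≤ n_f−1 = 4, the allowed l_f values are {0, 2}.
For l_f = 0: m_f ∈ {m_i−1, m_i, m_i+1} ∩ [−0, 0] = {0} → 1 state.
For l_f = 2: m_f ∈ {m_i−1, m_i, m_i+1} ∩ [−2, 2] = {-2, -1, 0} → 3 states.
Total: 4.

4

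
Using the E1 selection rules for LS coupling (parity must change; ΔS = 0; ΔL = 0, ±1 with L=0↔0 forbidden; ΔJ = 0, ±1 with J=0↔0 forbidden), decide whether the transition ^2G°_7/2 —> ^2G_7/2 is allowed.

allowed

Parity must change: odd → even — ✓.
ΔS = 0: S: 1/2 → 1/2 — ✓.
ΔL = 0, ±1 (not L=0↔0): L: 4 → 4, ΔL = +0 — ✓.
ΔJ = 0, ±1 (not J=0↔0): J: 7/2 → 7/2, ΔJ = +0 — ✓.
All four E1 rules are satisfied.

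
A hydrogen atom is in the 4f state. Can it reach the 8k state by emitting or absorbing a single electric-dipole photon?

forbidden

Initial l = 3, final l = 7, so Δl = +4. E1 requires Δl = ±1: fails.
The transition is electric-dipole forbidden.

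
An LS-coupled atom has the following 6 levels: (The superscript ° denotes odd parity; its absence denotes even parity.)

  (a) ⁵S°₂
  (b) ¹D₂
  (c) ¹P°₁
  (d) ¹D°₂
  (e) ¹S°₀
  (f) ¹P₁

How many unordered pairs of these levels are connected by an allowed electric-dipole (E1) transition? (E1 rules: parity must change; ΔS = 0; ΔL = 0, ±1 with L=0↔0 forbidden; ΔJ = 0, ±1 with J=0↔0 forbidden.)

(a)–(b): forbidden (ΔS, ΔL).
(a)–(c): forbidden (parity, ΔS).
(a)–(d): forbidden (parity, ΔS, ΔL).
(a)–(e): forbidden (parity, ΔS, ΔL, ΔJ).
(a)–(f): forbidden (ΔS).
(b)–(c): allowed.
(b)–(d): allowed.
(b)–(e): forbidden (ΔL, ΔJ).
(b)–(f): forbidden (parity).
(c)–(d): forbidden (parity).
(c)–(e): forbidden (parity).
(c)–(f): allowed.
(d)–(e): forbidden (parity, ΔL, ΔJ).
(d)–(f): allowed.
(e)–(f): allowed.
Allowed pairs: 5 of 15.

5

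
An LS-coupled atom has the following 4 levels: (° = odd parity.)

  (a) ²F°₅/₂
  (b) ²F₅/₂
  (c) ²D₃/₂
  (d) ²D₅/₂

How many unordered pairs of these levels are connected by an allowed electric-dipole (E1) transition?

3

(a)–(b): allowed.
(a)–(c): allowed.
(a)–(d): allowed.
(b)–(c): forbidden (parity).
(b)–(d): forbidden (parity).
(c)–(d): forbidden (parity).
Allowed pairs: 3 of 6.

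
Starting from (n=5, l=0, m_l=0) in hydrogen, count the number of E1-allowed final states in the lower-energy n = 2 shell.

E1 requires Δl = ±1, so l_f ∈ {-1, 1}; with 0 ≤ l_f ≤ n_f−1 = 1, the allowed l_f values are {1}.
For l_f = 1: m_f ∈ {m_i−1, m_i, m_i+1} ∩ [−1, 1] = {-1, 0, 1} → 3 states.
Total: 3.

3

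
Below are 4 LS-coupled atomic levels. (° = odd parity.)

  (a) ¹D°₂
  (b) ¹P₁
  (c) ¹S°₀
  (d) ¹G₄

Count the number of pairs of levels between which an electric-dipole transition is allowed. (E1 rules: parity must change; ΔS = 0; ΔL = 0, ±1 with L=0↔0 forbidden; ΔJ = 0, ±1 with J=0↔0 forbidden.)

(a)–(b): allowed.
(a)–(c): forbidden (parity, ΔL, ΔJ).
(a)–(d): forbidden (ΔL, ΔJ).
(b)–(c): allowed.
(b)–(d): forbidden (parity, ΔL, ΔJ).
(c)–(d): forbidden (ΔL, ΔJ).
Allowed pairs: 2 of 6.

2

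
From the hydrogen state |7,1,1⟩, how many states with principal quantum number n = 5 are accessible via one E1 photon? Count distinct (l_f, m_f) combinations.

4

E1 requires Δl = ±1, so l_f ∈ {0, 2}; with 0 ≤ l_f ≤ n_f−1 = 4, the allowed l_f values are {0, 2}.
For l_f = 0: m_f ∈ {m_i−1, m_i, m_i+1} ∩ [−0, 0] = {0} → 1 state.
For l_f = 2: m_f ∈ {m_i−1, m_i, m_i+1} ∩ [−2, 2] = {0, 1, 2} → 3 states.
Total: 4.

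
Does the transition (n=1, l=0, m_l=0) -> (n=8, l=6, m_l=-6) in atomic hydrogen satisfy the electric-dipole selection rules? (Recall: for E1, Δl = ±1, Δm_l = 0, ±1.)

Initial l = 0, final l = 6, so Δl = +6. E1 requires Δl = ±1: violated.
Δm_l = -6 − (0) = -6. E1 requires Δm_l = 0, ±1: violated.
The transition is electric-dipole forbidden.

forbidden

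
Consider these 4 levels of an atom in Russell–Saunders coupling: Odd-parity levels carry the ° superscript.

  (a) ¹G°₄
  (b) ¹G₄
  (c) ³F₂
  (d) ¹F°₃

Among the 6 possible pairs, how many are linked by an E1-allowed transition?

2

(a)–(b): allowed.
(a)–(c): forbidden (ΔS, ΔJ).
(a)–(d): forbidden (parity).
(b)–(c): forbidden (parity, ΔS, ΔJ).
(b)–(d): allowed.
(c)–(d): forbidden (ΔS).
Allowed pairs: 2 of 6.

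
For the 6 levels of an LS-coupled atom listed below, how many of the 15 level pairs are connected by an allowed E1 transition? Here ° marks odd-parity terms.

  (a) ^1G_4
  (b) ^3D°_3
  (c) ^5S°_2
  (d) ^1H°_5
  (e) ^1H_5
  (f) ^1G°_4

4

(a)–(b): forbidden (ΔS, ΔL).
(a)–(c): forbidden (ΔS, ΔL, ΔJ).
(a)–(d): allowed.
(a)–(e): forbidden (parity).
(a)–(f): allowed.
(b)–(c): forbidden (parity, ΔS, ΔL).
(b)–(d): forbidden (parity, ΔS, ΔL, ΔJ).
(b)–(e): forbidden (ΔS, ΔL, ΔJ).
(b)–(f): forbidden (parity, ΔS, ΔL).
(c)–(d): forbidden (parity, ΔS, ΔL, ΔJ).
(c)–(e): forbidden (ΔS, ΔL, ΔJ).
(c)–(f): forbidden (parity, ΔS, ΔL, ΔJ).
(d)–(e): allowed.
(d)–(f): forbidden (parity).
(e)–(f): allowed.
Allowed pairs: 4 of 15.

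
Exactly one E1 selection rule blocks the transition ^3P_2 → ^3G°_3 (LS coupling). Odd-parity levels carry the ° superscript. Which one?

Initial level: S=1, L=1, J=2, parity even. Final level: S=1, L=4, J=3, parity odd.
Parity must change: even → odd — ✓.
ΔS = 0: S: 1 → 1 — ✓.
ΔL = 0, ±1 (not L=0↔0): L: 1 → 4, ΔL = +3 — ✗.
ΔJ = 0, ±1 (not J=0↔0): J: 2 → 3, ΔJ = +1 — ✓.

the ΔL = 0, ±1 rule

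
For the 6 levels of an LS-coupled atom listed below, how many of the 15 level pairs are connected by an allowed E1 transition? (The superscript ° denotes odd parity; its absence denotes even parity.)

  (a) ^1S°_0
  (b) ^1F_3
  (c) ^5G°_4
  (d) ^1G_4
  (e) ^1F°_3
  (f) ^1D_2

3

(a)–(b): forbidden (ΔL, ΔJ).
(a)–(c): forbidden (parity, ΔS, ΔL, ΔJ).
(a)–(d): forbidden (ΔL, ΔJ).
(a)–(e): forbidden (parity, ΔL, ΔJ).
(a)–(f): forbidden (ΔL, ΔJ).
(b)–(c): forbidden (ΔS).
(b)–(d): forbidden (parity).
(b)–(e): allowed.
(b)–(f): forbidden (parity).
(c)–(d): forbidden (ΔS).
(c)–(e): forbidden (parity, ΔS).
(c)–(f): forbidden (ΔS, ΔL, ΔJ).
(d)–(e): allowed.
(d)–(f): forbidden (parity, ΔL, ΔJ).
(e)–(f): allowed.
Allowed pairs: 3 of 15.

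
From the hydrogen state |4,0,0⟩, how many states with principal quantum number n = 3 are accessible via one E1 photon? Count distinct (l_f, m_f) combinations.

E1 requires Δl = ±1, so l_f ∈ {-1, 1}; with 0 ≤ l_f ≤ n_f−1 = 2, the allowed l_f values are {1}.
For l_f = 1: m_f ∈ {m_i−1, m_i, m_i+1} ∩ [−1, 1] = {-1, 0, 1} → 3 states.
Total: 3.

3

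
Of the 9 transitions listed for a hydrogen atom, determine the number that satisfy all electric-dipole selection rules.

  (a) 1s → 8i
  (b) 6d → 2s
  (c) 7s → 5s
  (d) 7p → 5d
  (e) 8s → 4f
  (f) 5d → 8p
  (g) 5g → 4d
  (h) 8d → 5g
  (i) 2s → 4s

2

(a) forbidden — Δl = +6 (E1 requires Δl = ±1)
(b) forbidden — Δl = -2 (E1 requires Δl = ±1)
(c) forbidden — Δl = +0 (E1 requires Δl = ±1)
(d) allowed
(e) forbidden — Δl = +3 (E1 requires Δl = ±1)
(f) allowed
(g) forbidden — Δl = -2 (E1 requires Δl = ±1)
(h) forbidden — Δl = +2 (E1 requires Δl = ±1)
(i) forbidden — Δl = +0 (E1 requires Δl = ±1)
Total allowed: 2 of 9.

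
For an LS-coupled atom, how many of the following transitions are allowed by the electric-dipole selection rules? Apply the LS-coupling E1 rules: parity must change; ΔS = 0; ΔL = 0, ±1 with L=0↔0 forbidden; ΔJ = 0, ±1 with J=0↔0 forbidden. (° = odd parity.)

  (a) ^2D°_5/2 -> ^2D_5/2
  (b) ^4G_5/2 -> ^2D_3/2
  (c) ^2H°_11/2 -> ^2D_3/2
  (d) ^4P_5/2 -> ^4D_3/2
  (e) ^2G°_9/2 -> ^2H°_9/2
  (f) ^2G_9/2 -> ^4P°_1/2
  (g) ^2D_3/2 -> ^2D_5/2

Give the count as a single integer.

1

(a) allowed
(b) forbidden (parity, ΔS, ΔL fail)
(c) forbidden (ΔL, ΔJ fail)
(d) forbidden (parity fails)
(e) forbidden (parity fails)
(f) forbidden (ΔS, ΔL, ΔJ fail)
(g) forbidden (parity fails)
Total allowed: 1 of 7.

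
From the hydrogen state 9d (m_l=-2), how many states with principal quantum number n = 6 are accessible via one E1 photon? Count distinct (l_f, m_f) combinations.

E1 requires Δl = ±1, so l_f ∈ {1, 3}; with 0 ≤ l_f ≤ n_f−1 = 5, the allowed l_f values are {1, 3}.
For l_f = 1: m_f ∈ {m_i−1, m_i, m_i+1} ∩ [−1, 1] = {-1} → 1 state.
For l_f = 3: m_f ∈ {m_i−1, m_i, m_i+1} ∩ [−3, 3] = {-3, -2, -1} → 3 states.
Total: 4.

4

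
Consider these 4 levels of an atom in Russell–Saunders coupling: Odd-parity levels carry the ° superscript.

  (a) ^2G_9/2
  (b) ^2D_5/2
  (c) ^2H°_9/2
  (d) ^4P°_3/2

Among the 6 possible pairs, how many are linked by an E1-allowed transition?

(a)–(b): forbidden (parity, ΔL, ΔJ).
(a)–(c): allowed.
(a)–(d): forbidden (ΔS, ΔL, ΔJ).
(b)–(c): forbidden (ΔL, ΔJ).
(b)–(d): forbidden (ΔS).
(c)–(d): forbidden (parity, ΔS, ΔL, ΔJ).
Allowed pairs: 1 of 6.

1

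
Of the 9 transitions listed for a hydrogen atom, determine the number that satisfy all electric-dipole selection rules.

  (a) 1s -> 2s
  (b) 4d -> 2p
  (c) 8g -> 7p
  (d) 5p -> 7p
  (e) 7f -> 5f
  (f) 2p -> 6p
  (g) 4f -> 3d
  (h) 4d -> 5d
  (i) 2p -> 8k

(a) forbidden — Δl = +0 (E1 requires Δl = ±1)
(b) allowed
(c) forbidden — Δl = -3 (E1 requires Δl = ±1)
(d) forbidden — Δl = +0 (E1 requires Δl = ±1)
(e) forbidden — Δl = +0 (E1 requires Δl = ±1)
(f) forbidden — Δl = +0 (E1 requires Δl = ±1)
(g) allowed
(h) forbidden — Δl = +0 (E1 requires Δl = ±1)
(i) forbidden — Δl = +6 (E1 requires Δl = ±1)
Total allowed: 2 of 9.

2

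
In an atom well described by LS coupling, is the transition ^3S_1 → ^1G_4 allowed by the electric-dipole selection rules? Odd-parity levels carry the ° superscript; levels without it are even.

Parity must change: even → even — violated.
ΔS = 0: S: 1 → 0 — violated.
ΔL = 0, ±1 (not L=0↔0): L: 0 → 4, ΔL = +4 — violated.
ΔJ = 0, ±1 (not J=0↔0): J: 1 → 4, ΔJ = +3 — violated.
Rule(s) violated: parity, ΔS, ΔL, ΔJ.

forbidden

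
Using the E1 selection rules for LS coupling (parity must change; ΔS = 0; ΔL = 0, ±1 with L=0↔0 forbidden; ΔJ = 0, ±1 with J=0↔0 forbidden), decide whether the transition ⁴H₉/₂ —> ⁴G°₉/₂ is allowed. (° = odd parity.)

allowed

Parity must change: even → odd — ok.
ΔL = 0, ±1 (not L=0↔0): L: 5 → 4, ΔL = -1 — ok.
ΔS = 0: S: 3/2 → 3/2 — ok.
ΔJ = 0, ±1 (not J=0↔0): J: 9/2 → 9/2, ΔJ = +0 — ok.
All four E1 rules are satisfied.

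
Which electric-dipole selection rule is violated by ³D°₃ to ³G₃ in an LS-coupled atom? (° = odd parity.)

Reading off the term symbols: S 1→1, L 2→4, J 3→3, parity odd→even.
Parity must change: odd → even — ✓.
ΔS = 0: S: 1 → 1 — ✓.
ΔL = 0, ±1 (not L=0↔0): L: 2 → 4, ΔL = +2 — ✗.
ΔJ = 0, ±1 (not J=0↔0): J: 3 → 3, ΔJ = +0 — ✓.

the ΔL = 0, ±1 rule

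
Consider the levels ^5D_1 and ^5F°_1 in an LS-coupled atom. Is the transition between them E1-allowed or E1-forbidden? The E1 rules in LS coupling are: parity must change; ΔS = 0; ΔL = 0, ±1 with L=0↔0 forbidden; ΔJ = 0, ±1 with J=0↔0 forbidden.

Parity must change: even → odd — passes.
ΔJ = 0, ±1 (not J=0↔0): J: 1 → 1, ΔJ = +0 — passes.
ΔS = 0: S: 2 → 2 — passes.
ΔL = 0, ±1 (not L=0↔0): L: 2 → 3, ΔL = +1 — passes.
All four E1 rules are satisfied.

allowed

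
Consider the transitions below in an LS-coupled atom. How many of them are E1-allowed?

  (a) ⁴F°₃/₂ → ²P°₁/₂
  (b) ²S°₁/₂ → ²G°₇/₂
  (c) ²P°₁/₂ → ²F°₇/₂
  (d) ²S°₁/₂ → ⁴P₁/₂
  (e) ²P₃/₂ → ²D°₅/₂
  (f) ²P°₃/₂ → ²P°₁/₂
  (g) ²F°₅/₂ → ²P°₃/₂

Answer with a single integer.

1

(a) forbidden (parity, ΔS, ΔL fail)
(b) forbidden (parity, ΔL, ΔJ fail)
(c) forbidden (parity, ΔL, ΔJ fail)
(d) forbidden (ΔS fails)
(e) allowed
(f) forbidden (parity fails)
(g) forbidden (parity, ΔL fail)
Total allowed: 1 of 7.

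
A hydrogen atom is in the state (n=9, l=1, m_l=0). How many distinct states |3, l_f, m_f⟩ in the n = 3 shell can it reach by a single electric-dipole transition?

4

E1 requires Δl = ±1, so l_f ∈ {0, 2}; with 0 ≤ l_f ≤ n_f−1 = 2, the allowed l_f values are {0, 2}.
For l_f = 0: m_f ∈ {m_i−1, m_i, m_i+1} ∩ [−0, 0] = {0} → 1 state.
For l_f = 2: m_f ∈ {m_i−1, m_i, m_i+1} ∩ [−2, 2] = {-1, 0, 1} → 3 states.
Total: 4.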